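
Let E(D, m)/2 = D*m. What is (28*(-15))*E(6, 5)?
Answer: -25200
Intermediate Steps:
E(D, m) = 2*D*m (E(D, m) = 2*(D*m) = 2*D*m)
(28*(-15))*E(6, 5) = (28*(-15))*(2*6*5) = -420*60 = -25200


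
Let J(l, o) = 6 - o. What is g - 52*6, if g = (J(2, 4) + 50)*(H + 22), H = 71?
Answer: 4524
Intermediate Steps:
g = 4836 (g = ((6 - 1*4) + 50)*(71 + 22) = ((6 - 4) + 50)*93 = (2 + 50)*93 = 52*93 = 4836)
g - 52*6 = 4836 - 52*6 = 4836 - 312 = 4524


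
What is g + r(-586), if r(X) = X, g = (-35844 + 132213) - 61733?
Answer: 34050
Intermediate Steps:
g = 34636 (g = 96369 - 61733 = 34636)
g + r(-586) = 34636 - 586 = 34050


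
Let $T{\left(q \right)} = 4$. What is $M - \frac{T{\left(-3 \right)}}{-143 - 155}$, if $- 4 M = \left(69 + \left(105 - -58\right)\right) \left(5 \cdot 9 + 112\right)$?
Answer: $- \frac{1356792}{149} \approx -9106.0$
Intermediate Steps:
$M = -9106$ ($M = - \frac{\left(69 + \left(105 - -58\right)\right) \left(5 \cdot 9 + 112\right)}{4} = - \frac{\left(69 + \left(105 + 58\right)\right) \left(45 + 112\right)}{4} = - \frac{\left(69 + 163\right) 157}{4} = - \frac{232 \cdot 157}{4} = \left(- \frac{1}{4}\right) 36424 = -9106$)
$M - \frac{T{\left(-3 \right)}}{-143 - 155} = -9106 - \frac{4}{-143 - 155} = -9106 - \frac{4}{-298} = -9106 - 4 \left(- \frac{1}{298}\right) = -9106 - - \frac{2}{149} = -9106 + \frac{2}{149} = - \frac{1356792}{149}$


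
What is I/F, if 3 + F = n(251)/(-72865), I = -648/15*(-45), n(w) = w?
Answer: -70824780/109423 ≈ -647.26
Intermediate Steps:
I = 1944 (I = -648/15*(-45) = -18*12/5*(-45) = -216/5*(-45) = 1944)
F = -218846/72865 (F = -3 + 251/(-72865) = -3 + 251*(-1/72865) = -3 - 251/72865 = -218846/72865 ≈ -3.0034)
I/F = 1944/(-218846/72865) = 1944*(-72865/218846) = -70824780/109423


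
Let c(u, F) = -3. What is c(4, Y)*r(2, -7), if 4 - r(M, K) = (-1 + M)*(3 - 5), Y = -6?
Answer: -18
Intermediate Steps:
r(M, K) = 2 + 2*M (r(M, K) = 4 - (-1 + M)*(3 - 5) = 4 - (-1 + M)*(-2) = 4 - (2 - 2*M) = 4 + (-2 + 2*M) = 2 + 2*M)
c(4, Y)*r(2, -7) = -3*(2 + 2*2) = -3*(2 + 4) = -3*6 = -18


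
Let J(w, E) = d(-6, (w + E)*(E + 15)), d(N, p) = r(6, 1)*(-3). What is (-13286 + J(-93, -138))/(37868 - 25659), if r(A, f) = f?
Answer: -13289/12209 ≈ -1.0885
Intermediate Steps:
d(N, p) = -3 (d(N, p) = 1*(-3) = -3)
J(w, E) = -3
(-13286 + J(-93, -138))/(37868 - 25659) = (-13286 - 3)/(37868 - 25659) = -13289/12209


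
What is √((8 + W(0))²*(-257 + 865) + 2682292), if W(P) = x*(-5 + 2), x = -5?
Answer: 2*√750981 ≈ 1733.2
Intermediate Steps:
W(P) = 15 (W(P) = -5*(-5 + 2) = -5*(-3) = 15)
√((8 + W(0))²*(-257 + 865) + 2682292) = √((8 + 15)²*(-257 + 865) + 2682292) = √(23²*608 + 2682292) = √(529*608 + 2682292) = √(321632 + 2682292) = √3003924 = 2*√750981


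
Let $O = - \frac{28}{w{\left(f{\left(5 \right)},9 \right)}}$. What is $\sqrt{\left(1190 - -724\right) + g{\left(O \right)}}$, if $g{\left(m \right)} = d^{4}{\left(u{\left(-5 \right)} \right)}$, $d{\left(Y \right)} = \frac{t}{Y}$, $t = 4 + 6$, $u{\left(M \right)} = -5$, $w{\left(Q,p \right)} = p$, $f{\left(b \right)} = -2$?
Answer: $\sqrt{1930} \approx 43.932$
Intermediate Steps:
$t = 10$
$d{\left(Y \right)} = \frac{10}{Y}$
$O = - \frac{28}{9} \approx -3.1111$
$g{\left(m \right)} = 16$ ($g{\left(m \right)} = \left(\frac{10}{-5}\right)^{4} = \left(10 \left(- \frac{1}{5}\right)\right)^{4} = \left(-2\right)^{4} = 16$)
$\sqrt{\left(1190 - -724\right) + g{\left(O \right)}} = \sqrt{\left(1190 - -724\right) + 16} = \sqrt{\left(1190 + 724\right) + 16} = \sqrt{1914 + 16} = \sqrt{1930}$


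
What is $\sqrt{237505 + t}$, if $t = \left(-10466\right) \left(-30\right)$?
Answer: $\sqrt{551485} \approx 742.62$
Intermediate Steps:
$t = 313980$
$\sqrt{237505 + t} = \sqrt{237505 + 313980} = \sqrt{551485}$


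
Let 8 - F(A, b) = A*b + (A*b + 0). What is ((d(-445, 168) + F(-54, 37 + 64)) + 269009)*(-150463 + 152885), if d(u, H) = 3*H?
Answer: 679199038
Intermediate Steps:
F(A, b) = 8 - 2*A*b (F(A, b) = 8 - (A*b + (A*b + 0)) = 8 - (A*b + A*b) = 8 - 2*A*b)
((d(-445, 168) + F(-54, 37 + 64)) + 269009)*(-150463 + 152885) = ((3*168 + (8 - 2*(-54)*(37 + 64))) + 269009)*(-150463 + 152885) = ((504 + (8 - 2*(-54)*101)) + 269009)*2422 = ((504 + (8 + 10908)) + 269009)*2422 = ((504 + 10916) + 269009)*2422 = (11420 + 269009)*2422 = 280429*2422 = 679199038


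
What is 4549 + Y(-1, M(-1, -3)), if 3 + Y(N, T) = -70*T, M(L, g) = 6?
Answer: 4126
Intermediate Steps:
Y(N, T) = -3 - 70*T
4549 + Y(-1, M(-1, -3)) = 4549 + (-3 - 70*6) = 4549 + (-3 - 420) = 4549 - 423 = 4126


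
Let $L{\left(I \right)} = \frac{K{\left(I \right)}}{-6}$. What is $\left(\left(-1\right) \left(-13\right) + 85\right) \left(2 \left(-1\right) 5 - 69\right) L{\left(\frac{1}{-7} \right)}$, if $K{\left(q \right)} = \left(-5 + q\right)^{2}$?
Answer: $34128$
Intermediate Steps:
$L{\left(I \right)} = - \frac{\left(-5 + I\right)^{2}}{6}$ ($L{\left(I \right)} = \frac{\left(-5 + I\right)^{2}}{-6} = \left(-5 + I\right)^{2} \left(- \frac{1}{6}\right) = - \frac{\left(-5 + I\right)^{2}}{6}$)
$\left(\left(-1\right) \left(-13\right) + 85\right) \left(2 \left(-1\right) 5 - 69\right) L{\left(\frac{1}{-7} \right)} = \left(\left(-1\right) \left(-13\right) + 85\right) \left(2 \left(-1\right) 5 - 69\right) \left(- \frac{\left(-5 + \frac{1}{-7}\right)^{2}}{6}\right) = \left(13 + 85\right) \left(\left(-2\right) 5 - 69\right) \left(- \frac{\left(-5 - \frac{1}{7}\right)^{2}}{6}\right) = 98 \left(-10 - 69\right) \left(- \frac{\left(- \frac{36}{7}\right)^{2}}{6}\right) = 98 \left(-79\right) \left(\left(- \frac{1}{6}\right) \frac{1296}{49}\right) = \left(-7742\right) \left(- \frac{216}{49}\right) = 34128$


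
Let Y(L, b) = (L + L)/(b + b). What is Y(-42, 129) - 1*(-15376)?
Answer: 661154/43 ≈ 15376.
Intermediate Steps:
Y(L, b) = L/b (Y(L, b) = (2*L)/((2*b)) = (2*L)*(1/(2*b)) = L/b)
Y(-42, 129) - 1*(-15376) = -42/129 - 1*(-15376) = -42*1/129 + 15376 = -14/43 + 15376 = 661154/43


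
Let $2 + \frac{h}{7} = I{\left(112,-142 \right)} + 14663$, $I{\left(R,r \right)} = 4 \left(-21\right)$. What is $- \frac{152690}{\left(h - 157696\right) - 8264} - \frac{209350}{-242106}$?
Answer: $\frac{8391504415}{2579276271} \approx 3.2534$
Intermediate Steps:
$I{\left(R,r \right)} = -84$
$h = 102039$ ($h = -14 + 7 \left(-84 + 14663\right) = -14 + 7 \cdot 14579 = -14 + 102053 = 102039$)
$- \frac{152690}{\left(h - 157696\right) - 8264} - \frac{209350}{-242106} = - \frac{152690}{\left(102039 - 157696\right) - 8264} - \frac{209350}{-242106} = - \frac{152690}{-55657 - 8264} - - \frac{104675}{121053} = - \frac{152690}{-63921} + \frac{104675}{121053} = \left(-152690\right) \left(- \frac{1}{63921}\right) + \frac{104675}{121053} = \frac{152690}{63921} + \frac{104675}{121053} = \frac{8391504415}{2579276271}$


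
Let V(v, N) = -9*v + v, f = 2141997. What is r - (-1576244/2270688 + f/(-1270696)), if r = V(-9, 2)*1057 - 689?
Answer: 242863672570705/3220261338 ≈ 75417.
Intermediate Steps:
V(v, N) = -8*v
r = 75415 (r = -8*(-9)*1057 - 689 = 72*1057 - 689 = 76104 - 689 = 75415)
r - (-1576244/2270688 + f/(-1270696)) = 75415 - (-1576244/2270688 + 2141997/(-1270696)) = 75415 - (-1576244*1/2270688 + 2141997*(-1/1270696)) = 75415 - (-394061/567672 - 2141997/1270696) = 75415 - 1*(-7663765435/3220261338) = 75415 + 7663765435/3220261338 = 242863672570705/3220261338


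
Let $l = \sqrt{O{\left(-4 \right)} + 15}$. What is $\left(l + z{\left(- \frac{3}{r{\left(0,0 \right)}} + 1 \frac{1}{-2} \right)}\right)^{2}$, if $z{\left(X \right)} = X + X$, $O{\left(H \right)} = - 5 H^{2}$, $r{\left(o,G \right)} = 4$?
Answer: $\frac{\left(5 - 2 i \sqrt{65}\right)^{2}}{4} \approx -58.75 - 40.311 i$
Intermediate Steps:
$z{\left(X \right)} = 2 X$
$l = i \sqrt{65}$ ($l = \sqrt{- 5 \left(-4\right)^{2} + 15} = \sqrt{\left(-5\right) 16 + 15} = \sqrt{-80 + 15} = \sqrt{-65} = i \sqrt{65} \approx 8.0623 i$)
$\left(l + z{\left(- \frac{3}{r{\left(0,0 \right)}} + 1 \frac{1}{-2} \right)}\right)^{2} = \left(i \sqrt{65} + 2 \left(- \frac{3}{4} + 1 \frac{1}{-2}\right)\right)^{2} = \left(i \sqrt{65} + 2 \left(\left(-3\right) \frac{1}{4} + 1 \left(- \frac{1}{2}\right)\right)\right)^{2} = \left(i \sqrt{65} + 2 \left(- \frac{3}{4} - \frac{1}{2}\right)\right)^{2} = \left(i \sqrt{65} + 2 \left(- \frac{5}{4}\right)\right)^{2} = \left(i \sqrt{65} - \frac{5}{2}\right)^{2} = \left(- \frac{5}{2} + i \sqrt{65}\right)^{2}$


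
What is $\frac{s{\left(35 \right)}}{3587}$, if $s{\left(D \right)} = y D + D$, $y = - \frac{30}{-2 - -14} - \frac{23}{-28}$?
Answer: $- \frac{95}{14348} \approx -0.0066211$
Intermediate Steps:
$y = - \frac{47}{28}$ ($y = - \frac{30}{-2 + 14} - - \frac{23}{28} = - \frac{30}{12} + \frac{23}{28} = \left(-30\right) \frac{1}{12} + \frac{23}{28} = - \frac{5}{2} + \frac{23}{28} = - \frac{47}{28} \approx -1.6786$)
$s{\left(D \right)} = - \frac{19 D}{28}$ ($s{\left(D \right)} = - \frac{47 D}{28} + D = - \frac{19 D}{28}$)
$\frac{s{\left(35 \right)}}{3587} = \frac{\left(- \frac{19}{28}\right) 35}{3587} = \left(- \frac{95}{4}\right) \frac{1}{3587} = - \frac{95}{14348}$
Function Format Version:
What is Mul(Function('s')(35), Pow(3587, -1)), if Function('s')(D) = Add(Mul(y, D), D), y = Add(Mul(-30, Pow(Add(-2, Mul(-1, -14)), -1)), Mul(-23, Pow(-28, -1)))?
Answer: Rational(-95, 14348) ≈ -0.0066211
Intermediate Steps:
y = Rational(-47, 28) (y = Add(Mul(-30, Pow(Add(-2, 14), -1)), Mul(-23, Rational(-1, 28))) = Add(Mul(-30, Pow(12, -1)), Rational(23, 28)) = Add(Mul(-30, Rational(1, 12)), Rational(23, 28)) = Add(Rational(-5, 2), Rational(23, 28)) = Rational(-47, 28) ≈ -1.6786)
Function('s')(D) = Mul(Rational(-19, 28), D) (Function('s')(D) = Add(Mul(Rational(-47, 28), D), D) = Mul(Rational(-19, 28), D))
Mul(Function('s')(35), Pow(3587, -1)) = Mul(Mul(Rational(-19, 28), 35), Pow(3587, -1)) = Mul(Rational(-95, 4), Rational(1, 3587)) = Rational(-95, 14348)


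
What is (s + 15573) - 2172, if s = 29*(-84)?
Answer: 10965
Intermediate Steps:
s = -2436
(s + 15573) - 2172 = (-2436 + 15573) - 2172 = 13137 - 2172 = 10965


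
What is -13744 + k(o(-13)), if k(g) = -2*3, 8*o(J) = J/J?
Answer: -13750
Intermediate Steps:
o(J) = 1/8 (o(J) = (J/J)/8 = (1/8)*1 = 1/8)
k(g) = -6
-13744 + k(o(-13)) = -13744 - 6 = -13750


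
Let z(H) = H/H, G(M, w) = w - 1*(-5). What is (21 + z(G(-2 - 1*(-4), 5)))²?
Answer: 484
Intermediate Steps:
G(M, w) = 5 + w (G(M, w) = w + 5 = 5 + w)
z(H) = 1
(21 + z(G(-2 - 1*(-4), 5)))² = (21 + 1)² = 22² = 484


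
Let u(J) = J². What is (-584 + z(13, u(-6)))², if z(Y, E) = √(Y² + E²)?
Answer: (584 - √1465)² ≈ 2.9782e+5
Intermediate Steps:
z(Y, E) = √(E² + Y²)
(-584 + z(13, u(-6)))² = (-584 + √(((-6)²)² + 13²))² = (-584 + √(36² + 169))² = (-584 + √(1296 + 169))² = (-584 + √1465)²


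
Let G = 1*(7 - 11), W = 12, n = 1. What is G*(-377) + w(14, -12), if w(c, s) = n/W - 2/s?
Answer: 6033/4 ≈ 1508.3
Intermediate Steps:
w(c, s) = 1/12 - 2/s
G = -4 (G = 1*(-4) = -4)
G*(-377) + w(14, -12) = -4*(-377) + (1/12)*(-24 - 12)/(-12) = 1508 + (1/12)*(-1/12)*(-36) = 1508 + 1/4 = 6033/4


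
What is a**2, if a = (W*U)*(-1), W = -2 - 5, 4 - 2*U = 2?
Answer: 49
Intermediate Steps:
U = 1 (U = 2 - 1/2*2 = 2 - 1 = 1)
W = -7
a = 7 (a = -7*1*(-1) = -7*(-1) = 7)
a**2 = 7**2 = 49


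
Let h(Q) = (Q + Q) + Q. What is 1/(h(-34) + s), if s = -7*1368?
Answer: -1/9678 ≈ -0.00010333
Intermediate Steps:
s = -9576
h(Q) = 3*Q (h(Q) = 2*Q + Q = 3*Q)
1/(h(-34) + s) = 1/(3*(-34) - 9576) = 1/(-102 - 9576) = 1/(-9678) = -1/9678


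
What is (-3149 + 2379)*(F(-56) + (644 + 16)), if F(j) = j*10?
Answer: -77000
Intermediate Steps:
F(j) = 10*j
(-3149 + 2379)*(F(-56) + (644 + 16)) = (-3149 + 2379)*(10*(-56) + (644 + 16)) = -770*(-560 + 660) = -770*100 = -77000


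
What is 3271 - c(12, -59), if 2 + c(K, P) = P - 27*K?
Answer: 3656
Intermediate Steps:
c(K, P) = -2 + P - 27*K (c(K, P) = -2 + (P - 27*K) = -2 + P - 27*K)
3271 - c(12, -59) = 3271 - (-2 - 59 - 27*12) = 3271 - (-2 - 59 - 324) = 3271 - 1*(-385) = 3271 + 385 = 3656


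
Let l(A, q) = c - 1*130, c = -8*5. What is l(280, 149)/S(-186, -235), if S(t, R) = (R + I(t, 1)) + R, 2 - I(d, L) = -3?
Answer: 34/93 ≈ 0.36559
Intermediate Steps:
I(d, L) = 5 (I(d, L) = 2 - 1*(-3) = 2 + 3 = 5)
c = -40
l(A, q) = -170 (l(A, q) = -40 - 1*130 = -40 - 130 = -170)
S(t, R) = 5 + 2*R (S(t, R) = (R + 5) + R = (5 + R) + R = 5 + 2*R)
l(280, 149)/S(-186, -235) = -170/(5 + 2*(-235)) = -170/(5 - 470) = -170/(-465) = -170*(-1/465) = 34/93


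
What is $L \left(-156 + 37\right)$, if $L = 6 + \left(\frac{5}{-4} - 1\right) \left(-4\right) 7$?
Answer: $-8211$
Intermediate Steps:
$L = 69$ ($L = 6 + \left(5 \left(- \frac{1}{4}\right) - 1\right) \left(-4\right) 7 = 6 + \left(- \frac{5}{4} - 1\right) \left(-4\right) 7 = 6 + \left(- \frac{9}{4}\right) \left(-4\right) 7 = 6 + 9 \cdot 7 = 6 + 63 = 69$)
$L \left(-156 + 37\right) = 69 \left(-156 + 37\right) = 69 \left(-119\right) = -8211$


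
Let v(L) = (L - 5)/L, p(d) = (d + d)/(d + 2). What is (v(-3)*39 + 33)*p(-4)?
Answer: 548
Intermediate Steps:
p(d) = 2*d/(2 + d) (p(d) = (2*d)/(2 + d) = 2*d/(2 + d))
v(L) = (-5 + L)/L
(v(-3)*39 + 33)*p(-4) = (((-5 - 3)/(-3))*39 + 33)*(2*(-4)/(2 - 4)) = (-1/3*(-8)*39 + 33)*(2*(-4)/(-2)) = ((8/3)*39 + 33)*(2*(-4)*(-1/2)) = (104 + 33)*4 = 137*4 = 548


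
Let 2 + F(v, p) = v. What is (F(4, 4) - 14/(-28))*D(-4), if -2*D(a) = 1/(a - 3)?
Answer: 5/28 ≈ 0.17857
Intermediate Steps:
D(a) = -1/(2*(-3 + a)) (D(a) = -1/(2*(a - 3)) = -1/(2*(-3 + a)))
F(v, p) = -2 + v
(F(4, 4) - 14/(-28))*D(-4) = ((-2 + 4) - 14/(-28))*(-1/(-6 + 2*(-4))) = (2 - 14*(-1/28))*(-1/(-6 - 8)) = (2 + ½)*(-1/(-14)) = 5*(-1*(-1/14))/2 = (5/2)*(1/14) = 5/28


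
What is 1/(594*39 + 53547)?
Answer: 1/76713 ≈ 1.3036e-5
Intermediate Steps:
1/(594*39 + 53547) = 1/(23166 + 53547) = 1/76713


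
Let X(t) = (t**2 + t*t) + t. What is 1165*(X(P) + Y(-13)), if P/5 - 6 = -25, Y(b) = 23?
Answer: 20944370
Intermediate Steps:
P = -95 (P = 30 + 5*(-25) = 30 - 125 = -95)
X(t) = t + 2*t**2 (X(t) = (t**2 + t**2) + t = 2*t**2 + t = t + 2*t**2)
1165*(X(P) + Y(-13)) = 1165*(-95*(1 + 2*(-95)) + 23) = 1165*(-95*(1 - 190) + 23) = 1165*(-95*(-189) + 23) = 1165*(17955 + 23) = 1165*17978 = 20944370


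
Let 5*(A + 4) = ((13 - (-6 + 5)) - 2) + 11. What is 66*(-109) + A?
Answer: -35967/5 ≈ -7193.4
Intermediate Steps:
A = 3/5 (A = -4 + (((13 - (-6 + 5)) - 2) + 11)/5 = -4 + (((13 - 1*(-1)) - 2) + 11)/5 = -4 + (((13 + 1) - 2) + 11)/5 = -4 + ((14 - 2) + 11)/5 = -4 + (12 + 11)/5 = -4 + (1/5)*23 = -4 + 23/5 = 3/5 ≈ 0.60000)
66*(-109) + A = 66*(-109) + 3/5 = -7194 + 3/5 = -35967/5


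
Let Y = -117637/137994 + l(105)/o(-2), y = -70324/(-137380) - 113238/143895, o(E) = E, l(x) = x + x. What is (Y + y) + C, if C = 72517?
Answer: 3292167695374915681/45465101900490 ≈ 72411.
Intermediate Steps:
l(x) = 2*x
y = -90622741/329471585 (y = -70324*(-1/137380) - 113238*1/143895 = 17581/34345 - 37746/47965 = -90622741/329471585 ≈ -0.27505)
Y = -14607007/137994 (Y = -117637/137994 + (2*105)/(-2) = -117637*1/137994 + 210*(-½) = -117637/137994 - 105 = -14607007/137994 ≈ -105.85)
(Y + y) + C = (-14607007/137994 - 90622741/329471585) + 72517 = -4825099142917649/45465101900490 + 72517 = 3292167695374915681/45465101900490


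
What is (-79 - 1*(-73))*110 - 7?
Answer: -667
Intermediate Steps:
(-79 - 1*(-73))*110 - 7 = (-79 + 73)*110 - 7 = -6*110 - 7 = -660 - 7 = -667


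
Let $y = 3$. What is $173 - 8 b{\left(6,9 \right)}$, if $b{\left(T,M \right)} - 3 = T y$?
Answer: $5$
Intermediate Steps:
$b{\left(T,M \right)} = 3 + 3 T$ ($b{\left(T,M \right)} = 3 + T 3 = 3 + 3 T$)
$173 - 8 b{\left(6,9 \right)} = 173 - 8 \left(3 + 3 \cdot 6\right) = 173 - 8 \left(3 + 18\right) = 173 - 168 = 5$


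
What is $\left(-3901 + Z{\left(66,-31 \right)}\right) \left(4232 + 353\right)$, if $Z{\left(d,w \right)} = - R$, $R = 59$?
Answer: $-18156600$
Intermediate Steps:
$Z{\left(d,w \right)} = -59$ ($Z{\left(d,w \right)} = \left(-1\right) 59 = -59$)
$\left(-3901 + Z{\left(66,-31 \right)}\right) \left(4232 + 353\right) = \left(-3901 - 59\right) \left(4232 + 353\right) = \left(-3960\right) 4585 = -18156600$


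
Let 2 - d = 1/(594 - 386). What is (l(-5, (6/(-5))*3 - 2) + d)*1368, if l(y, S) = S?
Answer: -641079/130 ≈ -4931.4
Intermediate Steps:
d = 415/208 (d = 2 - 1/(594 - 386) = 2 - 1/208 = 415/208 ≈ 1.9952)
(l(-5, (6/(-5))*3 - 2) + d)*1368 = (((6/(-5))*3 - 2) + 415/208)*1368 = (((6*(-⅕))*3 - 2) + 415/208)*1368 = ((-6/5*3 - 2) + 415/208)*1368 = ((-18/5 - 2) + 415/208)*1368 = (-28/5 + 415/208)*1368 = -3749/1040*1368 = -641079/130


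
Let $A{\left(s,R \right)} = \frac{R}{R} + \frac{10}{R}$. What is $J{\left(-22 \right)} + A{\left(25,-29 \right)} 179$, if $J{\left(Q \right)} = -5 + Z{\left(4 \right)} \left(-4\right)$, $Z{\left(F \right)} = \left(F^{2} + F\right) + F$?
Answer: $\frac{472}{29} \approx 16.276$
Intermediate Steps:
$A{\left(s,R \right)} = 1 + \frac{10}{R}$
$Z{\left(F \right)} = F^{2} + 2 F$ ($Z{\left(F \right)} = \left(F + F^{2}\right) + F = F^{2} + 2 F$)
$J{\left(Q \right)} = -101$ ($J{\left(Q \right)} = -5 + 4 \left(2 + 4\right) \left(-4\right) = -5 + 4 \cdot 6 \left(-4\right) = -5 + 24 \left(-4\right) = -5 - 96 = -101$)
$J{\left(-22 \right)} + A{\left(25,-29 \right)} 179 = -101 + \frac{10 - 29}{-29} \cdot 179 = -101 + \left(- \frac{1}{29}\right) \left(-19\right) 179 = -101 + \frac{19}{29} \cdot 179 = -101 + \frac{3401}{29} = \frac{472}{29}$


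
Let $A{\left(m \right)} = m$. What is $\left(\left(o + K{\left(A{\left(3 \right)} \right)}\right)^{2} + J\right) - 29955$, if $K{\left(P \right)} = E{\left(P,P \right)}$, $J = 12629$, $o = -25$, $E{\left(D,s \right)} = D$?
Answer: $-16842$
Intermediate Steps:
$K{\left(P \right)} = P$
$\left(\left(o + K{\left(A{\left(3 \right)} \right)}\right)^{2} + J\right) - 29955 = \left(\left(-25 + 3\right)^{2} + 12629\right) - 29955 = \left(\left(-22\right)^{2} + 12629\right) - 29955 = \left(484 + 12629\right) - 29955 = 13113 - 29955 = -16842$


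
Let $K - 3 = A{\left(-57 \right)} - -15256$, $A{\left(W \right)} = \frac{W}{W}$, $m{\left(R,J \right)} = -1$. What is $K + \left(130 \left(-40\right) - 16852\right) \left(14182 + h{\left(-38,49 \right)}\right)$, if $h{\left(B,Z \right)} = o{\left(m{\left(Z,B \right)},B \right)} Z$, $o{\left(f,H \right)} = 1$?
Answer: $-313806752$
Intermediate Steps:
$A{\left(W \right)} = 1$
$h{\left(B,Z \right)} = Z$ ($h{\left(B,Z \right)} = 1 Z = Z$)
$K = 15260$ ($K = 3 + \left(1 - -15256\right) = 3 + \left(1 + 15256\right) = 3 + 15257 = 15260$)
$K + \left(130 \left(-40\right) - 16852\right) \left(14182 + h{\left(-38,49 \right)}\right) = 15260 + \left(130 \left(-40\right) - 16852\right) \left(14182 + 49\right) = 15260 + \left(-5200 - 16852\right) 14231 = 15260 - 313822012 = -313806752$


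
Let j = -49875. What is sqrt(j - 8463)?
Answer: 3*I*sqrt(6482) ≈ 241.53*I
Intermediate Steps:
sqrt(j - 8463) = sqrt(-49875 - 8463) = sqrt(-58338) = 3*I*sqrt(6482)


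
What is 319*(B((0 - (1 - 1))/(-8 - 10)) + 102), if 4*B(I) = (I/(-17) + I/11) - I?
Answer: 32538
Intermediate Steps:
B(I) = -181*I/748 (B(I) = ((I/(-17) + I/11) - I)/4 = ((I*(-1/17) + I*(1/11)) - I)/4 = ((-I/17 + I/11) - I)/4 = (6*I/187 - I)/4 = (-181*I/187)/4 = -181*I/748)
319*(B((0 - (1 - 1))/(-8 - 10)) + 102) = 319*(-181*(0 - (1 - 1))/(748*(-8 - 10)) + 102) = 319*(-181*(0 - 1*0)/(748*(-18)) + 102) = 319*(-181*(0 + 0)*(-1)/(748*18) + 102) = 319*(-0*(-1)/18 + 102) = 319*(-181/748*0 + 102) = 319*(0 + 102) = 319*102 = 32538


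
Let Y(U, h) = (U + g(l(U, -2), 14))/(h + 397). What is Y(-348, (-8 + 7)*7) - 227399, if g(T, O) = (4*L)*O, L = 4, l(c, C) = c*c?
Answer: -44342867/195 ≈ -2.2740e+5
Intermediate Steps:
l(c, C) = c²
g(T, O) = 16*O (g(T, O) = (4*4)*O = 16*O)
Y(U, h) = (224 + U)/(397 + h) (Y(U, h) = (U + 16*14)/(h + 397) = (U + 224)/(397 + h) = (224 + U)/(397 + h))
Y(-348, (-8 + 7)*7) - 227399 = (224 - 348)/(397 + (-8 + 7)*7) - 227399 = -124/(397 - 1*7) - 227399 = -124/(397 - 7) - 227399 = -124/390 - 227399 = (1/390)*(-124) - 227399 = -62/195 - 227399 = -44342867/195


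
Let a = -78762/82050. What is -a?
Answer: 13127/13675 ≈ 0.95993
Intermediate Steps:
a = -13127/13675 (a = -78762*1/82050 = -13127/13675 ≈ -0.95993)
-a = -1*(-13127/13675) = 13127/13675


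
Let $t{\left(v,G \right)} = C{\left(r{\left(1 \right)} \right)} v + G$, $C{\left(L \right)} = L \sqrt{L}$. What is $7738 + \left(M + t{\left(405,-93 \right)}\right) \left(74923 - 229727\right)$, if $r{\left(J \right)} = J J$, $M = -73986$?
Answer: $11405037634$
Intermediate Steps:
$r{\left(J \right)} = J^{2}$
$C{\left(L \right)} = L^{\frac{3}{2}}$
$t{\left(v,G \right)} = G + v$ ($t{\left(v,G \right)} = \left(1^{2}\right)^{\frac{3}{2}} v + G = 1^{\frac{3}{2}} v + G = 1 v + G = v + G = G + v$)
$7738 + \left(M + t{\left(405,-93 \right)}\right) \left(74923 - 229727\right) = 7738 + \left(-73986 + \left(-93 + 405\right)\right) \left(74923 - 229727\right) = 7738 + \left(-73986 + 312\right) \left(-154804\right) = 7738 - -11405029896 = 7738 + 11405029896 = 11405037634$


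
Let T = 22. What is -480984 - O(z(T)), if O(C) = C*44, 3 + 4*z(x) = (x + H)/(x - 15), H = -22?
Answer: -480951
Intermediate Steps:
z(x) = -¾ + (-22 + x)/(4*(-15 + x)) (z(x) = -¾ + ((x - 22)/(x - 15))/4 = -¾ + ((-22 + x)/(-15 + x))/4 = -¾ + (-22 + x)/(4*(-15 + x)))
O(C) = 44*C
-480984 - O(z(T)) = -480984 - 44*(23 - 2*22)/(4*(-15 + 22)) = -480984 - 44*(¼)*(23 - 44)/7 = -480984 - 44*(¼)*(⅐)*(-21) = -480984 - 44*(-3)/4 = -480984 - 1*(-33) = -480984 + 33 = -480951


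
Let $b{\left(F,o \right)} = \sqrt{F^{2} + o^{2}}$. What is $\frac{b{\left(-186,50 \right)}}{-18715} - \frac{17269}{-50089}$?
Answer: $\frac{17269}{50089} - \frac{2 \sqrt{9274}}{18715} \approx 0.33448$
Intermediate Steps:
$\frac{b{\left(-186,50 \right)}}{-18715} - \frac{17269}{-50089} = \frac{\sqrt{\left(-186\right)^{2} + 50^{2}}}{-18715} - \frac{17269}{-50089} = \sqrt{34596 + 2500} \left(- \frac{1}{18715}\right) - - \frac{17269}{50089} = \sqrt{37096} \left(- \frac{1}{18715}\right) + \frac{17269}{50089} = 2 \sqrt{9274} \left(- \frac{1}{18715}\right) + \frac{17269}{50089} = - \frac{2 \sqrt{9274}}{18715} + \frac{17269}{50089} = \frac{17269}{50089} - \frac{2 \sqrt{9274}}{18715}$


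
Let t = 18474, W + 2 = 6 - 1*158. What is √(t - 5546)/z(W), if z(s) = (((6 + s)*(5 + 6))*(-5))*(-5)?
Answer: -2*√202/10175 ≈ -0.0027936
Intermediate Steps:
W = -154 (W = -2 + (6 - 1*158) = -2 + (6 - 158) = -2 - 152 = -154)
z(s) = 1650 + 275*s (z(s) = (((6 + s)*11)*(-5))*(-5) = ((66 + 11*s)*(-5))*(-5) = (-330 - 55*s)*(-5) = 1650 + 275*s)
√(t - 5546)/z(W) = √(18474 - 5546)/(1650 + 275*(-154)) = √12928/(1650 - 42350) = (8*√202)/(-40700) = (8*√202)*(-1/40700) = -2*√202/10175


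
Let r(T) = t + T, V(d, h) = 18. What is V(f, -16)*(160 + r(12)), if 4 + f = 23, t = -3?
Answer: 3042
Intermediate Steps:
f = 19 (f = -4 + 23 = 19)
r(T) = -3 + T
V(f, -16)*(160 + r(12)) = 18*(160 + (-3 + 12)) = 18*(160 + 9) = 18*169 = 3042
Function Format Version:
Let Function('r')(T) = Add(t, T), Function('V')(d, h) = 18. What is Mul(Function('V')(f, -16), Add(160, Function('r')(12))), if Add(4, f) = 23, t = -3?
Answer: 3042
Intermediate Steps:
f = 19 (f = Add(-4, 23) = 19)
Function('r')(T) = Add(-3, T)
Mul(Function('V')(f, -16), Add(160, Function('r')(12))) = Mul(18, Add(160, Add(-3, 12))) = Mul(18, Add(160, 9)) = Mul(18, 169) = 3042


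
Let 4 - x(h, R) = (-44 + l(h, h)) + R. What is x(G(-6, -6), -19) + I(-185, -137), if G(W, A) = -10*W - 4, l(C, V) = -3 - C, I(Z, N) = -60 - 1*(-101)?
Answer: 167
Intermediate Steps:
I(Z, N) = 41 (I(Z, N) = -60 + 101 = 41)
G(W, A) = -4 - 10*W
x(h, R) = 51 + h - R (x(h, R) = 4 - ((-44 + (-3 - h)) + R) = 4 - ((-47 - h) + R) = 4 - (-47 + R - h) = 4 + (47 + h - R) = 51 + h - R)
x(G(-6, -6), -19) + I(-185, -137) = (51 + (-4 - 10*(-6)) - 1*(-19)) + 41 = (51 + (-4 + 60) + 19) + 41 = (51 + 56 + 19) + 41 = 126 + 41 = 167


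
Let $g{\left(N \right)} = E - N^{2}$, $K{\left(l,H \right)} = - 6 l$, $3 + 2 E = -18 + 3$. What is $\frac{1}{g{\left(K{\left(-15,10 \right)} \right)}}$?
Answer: $- \frac{1}{8109} \approx -0.00012332$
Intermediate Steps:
$E = -9$ ($E = - \frac{3}{2} + \frac{-18 + 3}{2} = - \frac{3}{2} + \frac{1}{2} \left(-15\right) = - \frac{3}{2} - \frac{15}{2} = -9$)
$g{\left(N \right)} = -9 - N^{2}$
$\frac{1}{g{\left(K{\left(-15,10 \right)} \right)}} = \frac{1}{-9 - \left(\left(-6\right) \left(-15\right)\right)^{2}} = \frac{1}{-9 - 90^{2}} = \frac{1}{-9 - 8100} = \frac{1}{-8109} = - \frac{1}{8109}$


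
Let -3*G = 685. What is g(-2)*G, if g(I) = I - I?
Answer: 0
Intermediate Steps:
G = -685/3 (G = -⅓*685 = -685/3 ≈ -228.33)
g(I) = 0
g(-2)*G = 0*(-685/3) = 0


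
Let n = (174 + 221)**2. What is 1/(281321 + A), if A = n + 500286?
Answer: 1/937632 ≈ 1.0665e-6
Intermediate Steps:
n = 156025 (n = 395**2 = 156025)
A = 656311 (A = 156025 + 500286 = 656311)
1/(281321 + A) = 1/(281321 + 656311) = 1/937632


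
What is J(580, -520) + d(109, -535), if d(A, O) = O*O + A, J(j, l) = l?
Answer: 285814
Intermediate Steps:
d(A, O) = A + O**2 (d(A, O) = O**2 + A = A + O**2)
J(580, -520) + d(109, -535) = -520 + (109 + (-535)**2) = -520 + (109 + 286225) = -520 + 286334 = 285814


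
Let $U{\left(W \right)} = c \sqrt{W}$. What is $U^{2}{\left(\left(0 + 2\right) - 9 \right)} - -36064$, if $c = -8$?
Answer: $35616$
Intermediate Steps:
$U{\left(W \right)} = - 8 \sqrt{W}$
$U^{2}{\left(\left(0 + 2\right) - 9 \right)} - -36064 = \left(- 8 \sqrt{\left(0 + 2\right) - 9}\right)^{2} - -36064 = \left(- 8 \sqrt{2 - 9}\right)^{2} + 36064 = \left(- 8 \sqrt{-7}\right)^{2} + 36064 = \left(- 8 i \sqrt{7}\right)^{2} + 36064 = -448 + 36064 = 35616$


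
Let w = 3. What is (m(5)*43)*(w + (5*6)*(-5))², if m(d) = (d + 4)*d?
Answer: 41813415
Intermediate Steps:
m(d) = d*(4 + d) (m(d) = (4 + d)*d = d*(4 + d))
(m(5)*43)*(w + (5*6)*(-5))² = ((5*(4 + 5))*43)*(3 + (5*6)*(-5))² = ((5*9)*43)*(3 + 30*(-5))² = (45*43)*(3 - 150)² = 1935*(-147)² = 1935*21609 = 41813415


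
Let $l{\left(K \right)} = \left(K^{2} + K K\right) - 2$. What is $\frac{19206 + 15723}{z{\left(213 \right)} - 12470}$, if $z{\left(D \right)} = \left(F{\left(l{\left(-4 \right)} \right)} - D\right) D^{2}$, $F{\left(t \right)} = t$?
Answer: $- \frac{34929}{8314997} \approx -0.0042007$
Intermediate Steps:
$l{\left(K \right)} = -2 + 2 K^{2}$ ($l{\left(K \right)} = \left(K^{2} + K^{2}\right) - 2 = 2 K^{2} - 2 = -2 + 2 K^{2}$)
$z{\left(D \right)} = D^{2} \left(30 - D\right)$ ($z{\left(D \right)} = \left(\left(-2 + 2 \left(-4\right)^{2}\right) - D\right) D^{2} = \left(\left(-2 + 2 \cdot 16\right) - D\right) D^{2} = \left(\left(-2 + 32\right) - D\right) D^{2} = \left(30 - D\right) D^{2} = D^{2} \left(30 - D\right)$)
$\frac{19206 + 15723}{z{\left(213 \right)} - 12470} = \frac{19206 + 15723}{213^{2} \left(30 - 213\right) - 12470} = \frac{34929}{45369 \left(30 - 213\right) - 12470} = \frac{34929}{45369 \left(-183\right) - 12470} = \frac{34929}{-8302527 - 12470} = \frac{34929}{-8314997} = 34929 \left(- \frac{1}{8314997}\right) = - \frac{34929}{8314997}$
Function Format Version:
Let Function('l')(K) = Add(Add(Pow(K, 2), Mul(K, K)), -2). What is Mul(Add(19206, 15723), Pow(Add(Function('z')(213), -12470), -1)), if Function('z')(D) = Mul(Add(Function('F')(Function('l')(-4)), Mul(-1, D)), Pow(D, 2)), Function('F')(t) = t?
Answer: Rational(-34929, 8314997) ≈ -0.0042007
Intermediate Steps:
Function('l')(K) = Add(-2, Mul(2, Pow(K, 2))) (Function('l')(K) = Add(Add(Pow(K, 2), Pow(K, 2)), -2) = Add(Mul(2, Pow(K, 2)), -2) = Add(-2, Mul(2, Pow(K, 2))))
Function('z')(D) = Mul(Pow(D, 2), Add(30, Mul(-1, D))) (Function('z')(D) = Mul(Add(Add(-2, Mul(2, Pow(-4, 2))), Mul(-1, D)), Pow(D, 2)) = Mul(Add(Add(-2, Mul(2, 16)), Mul(-1, D)), Pow(D, 2)) = Mul(Add(Add(-2, 32), Mul(-1, D)), Pow(D, 2)) = Mul(Add(30, Mul(-1, D)), Pow(D, 2)) = Mul(Pow(D, 2), Add(30, Mul(-1, D))))
Mul(Add(19206, 15723), Pow(Add(Function('z')(213), -12470), -1)) = Mul(Add(19206, 15723), Pow(Add(Mul(Pow(213, 2), Add(30, Mul(-1, 213))), -12470), -1)) = Mul(34929, Pow(Add(Mul(45369, Add(30, -213)), -12470), -1)) = Mul(34929, Pow(Add(Mul(45369, -183), -12470), -1)) = Mul(34929, Pow(Add(-8302527, -12470), -1)) = Mul(34929, Pow(-8314997, -1)) = Mul(34929, Rational(-1, 8314997)) = Rational(-34929, 8314997)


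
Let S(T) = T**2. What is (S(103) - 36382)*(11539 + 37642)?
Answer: -1267541913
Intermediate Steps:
(S(103) - 36382)*(11539 + 37642) = (103**2 - 36382)*(11539 + 37642) = (10609 - 36382)*49181 = -25773*49181 = -1267541913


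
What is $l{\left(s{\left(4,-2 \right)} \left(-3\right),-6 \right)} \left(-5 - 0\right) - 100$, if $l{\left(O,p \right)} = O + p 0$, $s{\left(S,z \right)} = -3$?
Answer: $-145$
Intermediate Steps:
$l{\left(O,p \right)} = O$ ($l{\left(O,p \right)} = O + 0 = O$)
$l{\left(s{\left(4,-2 \right)} \left(-3\right),-6 \right)} \left(-5 - 0\right) - 100 = \left(-3\right) \left(-3\right) \left(-5 - 0\right) - 100 = 9 \left(-5 + 0\right) - 100 = 9 \left(-5\right) - 100 = -45 - 100 = -145$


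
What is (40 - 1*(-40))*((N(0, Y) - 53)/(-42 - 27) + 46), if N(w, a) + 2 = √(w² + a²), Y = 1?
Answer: 86080/23 ≈ 3742.6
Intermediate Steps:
N(w, a) = -2 + √(a² + w²) (N(w, a) = -2 + √(w² + a²) = -2 + √(a² + w²))
(40 - 1*(-40))*((N(0, Y) - 53)/(-42 - 27) + 46) = (40 - 1*(-40))*(((-2 + √(1² + 0²)) - 53)/(-42 - 27) + 46) = (40 + 40)*(((-2 + √(1 + 0)) - 53)/(-69) + 46) = 80*(((-2 + √1) - 53)*(-1/69) + 46) = 80*(((-2 + 1) - 53)*(-1/69) + 46) = 80*((-1 - 53)*(-1/69) + 46) = 80*(-54*(-1/69) + 46) = 80*(18/23 + 46) = 80*(1076/23) = 86080/23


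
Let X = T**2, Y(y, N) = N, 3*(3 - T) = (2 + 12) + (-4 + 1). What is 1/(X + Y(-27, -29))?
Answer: -9/257 ≈ -0.035019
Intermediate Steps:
T = -2/3 (T = 3 - ((2 + 12) + (-4 + 1))/3 = 3 - (14 - 3)/3 = 3 - 1/3*11 = 3 - 11/3 = -2/3 ≈ -0.66667)
X = 4/9 (X = (-2/3)**2 = 4/9 ≈ 0.44444)
1/(X + Y(-27, -29)) = 1/(4/9 - 29) = 1/(-257/9) = -9/257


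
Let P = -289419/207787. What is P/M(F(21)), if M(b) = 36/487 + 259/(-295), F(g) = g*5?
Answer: 41579380635/24002099731 ≈ 1.7323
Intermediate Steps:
F(g) = 5*g
P = -289419/207787 (P = -289419*1/207787 = -289419/207787 ≈ -1.3929)
M(b) = -115513/143665 (M(b) = 36*(1/487) + 259*(-1/295) = 36/487 - 259/295 = -115513/143665)
P/M(F(21)) = -289419/(207787*(-115513/143665)) = -289419/207787*(-143665/115513) = 41579380635/24002099731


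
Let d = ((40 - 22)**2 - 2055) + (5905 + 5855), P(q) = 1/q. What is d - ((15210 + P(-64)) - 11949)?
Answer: 433153/64 ≈ 6768.0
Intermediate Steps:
d = 10029 (d = (18**2 - 2055) + 11760 = (324 - 2055) + 11760 = -1731 + 11760 = 10029)
d - ((15210 + P(-64)) - 11949) = 10029 - ((15210 + 1/(-64)) - 11949) = 10029 - ((15210 - 1/64) - 11949) = 10029 - (973439/64 - 11949) = 10029 - 1*208703/64 = 10029 - 208703/64 = 433153/64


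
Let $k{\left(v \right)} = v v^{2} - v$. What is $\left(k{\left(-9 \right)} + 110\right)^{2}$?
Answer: $372100$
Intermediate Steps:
$k{\left(v \right)} = v^{3} - v$
$\left(k{\left(-9 \right)} + 110\right)^{2} = \left(\left(\left(-9\right)^{3} - -9\right) + 110\right)^{2} = \left(\left(-729 + 9\right) + 110\right)^{2} = \left(-720 + 110\right)^{2} = \left(-610\right)^{2} = 372100$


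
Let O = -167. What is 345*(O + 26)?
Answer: -48645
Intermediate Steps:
345*(O + 26) = 345*(-167 + 26) = 345*(-141) = -48645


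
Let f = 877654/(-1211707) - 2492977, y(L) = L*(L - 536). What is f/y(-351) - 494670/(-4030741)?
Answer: -83841129396303781/10633523827814433 ≈ -7.8846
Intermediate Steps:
y(L) = L*(-536 + L)
f = -3020758559393/1211707 (f = 877654*(-1/1211707) - 2492977 = -877654/1211707 - 2492977 = -3020758559393/1211707 ≈ -2.4930e+6)
f/y(-351) - 494670/(-4030741) = -3020758559393*(-1/(351*(-536 - 351)))/1211707 - 494670/(-4030741) = -3020758559393/(1211707*((-351*(-887)))) - 494670*(-1/4030741) = -3020758559393/1211707/311337 + 44970/366431 = -3020758559393/1211707*1/311337 + 44970/366431 = -3020758559393/377249222259 + 44970/366431 = -83841129396303781/10633523827814433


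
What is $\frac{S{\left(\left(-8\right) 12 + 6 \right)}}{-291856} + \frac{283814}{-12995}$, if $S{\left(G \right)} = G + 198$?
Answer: $- \frac{20708555561}{948167180} \approx -21.841$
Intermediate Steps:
$S{\left(G \right)} = 198 + G$
$\frac{S{\left(\left(-8\right) 12 + 6 \right)}}{-291856} + \frac{283814}{-12995} = \frac{198 + \left(\left(-8\right) 12 + 6\right)}{-291856} + \frac{283814}{-12995} = \left(198 + \left(-96 + 6\right)\right) \left(- \frac{1}{291856}\right) + 283814 \left(- \frac{1}{12995}\right) = \left(198 - 90\right) \left(- \frac{1}{291856}\right) - \frac{283814}{12995} = 108 \left(- \frac{1}{291856}\right) - \frac{283814}{12995} = - \frac{27}{72964} - \frac{283814}{12995} = - \frac{20708555561}{948167180}$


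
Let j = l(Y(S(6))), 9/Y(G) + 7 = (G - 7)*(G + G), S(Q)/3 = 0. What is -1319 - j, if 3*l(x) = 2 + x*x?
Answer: -194072/147 ≈ -1320.2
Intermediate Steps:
S(Q) = 0 (S(Q) = 3*0 = 0)
Y(G) = 9/(-7 + 2*G*(-7 + G)) (Y(G) = 9/(-7 + (G - 7)*(G + G)) = 9/(-7 + (-7 + G)*(2*G)) = 9/(-7 + 2*G*(-7 + G)))
l(x) = 2/3 + x**2/3 (l(x) = (2 + x*x)/3 = (2 + x**2)/3 = 2/3 + x**2/3)
j = 179/147 (j = 2/3 + (9/(-7 - 14*0 + 2*0**2))**2/3 = 2/3 + (9/(-7 + 0 + 2*0))**2/3 = 2/3 + (9/(-7 + 0 + 0))**2/3 = 2/3 + (9/(-7))**2/3 = 2/3 + (9*(-1/7))**2/3 = 2/3 + (-9/7)**2/3 = 2/3 + (1/3)*(81/49) = 2/3 + 27/49 = 179/147 ≈ 1.2177)
-1319 - j = -1319 - 1*179/147 = -1319 - 179/147 = -194072/147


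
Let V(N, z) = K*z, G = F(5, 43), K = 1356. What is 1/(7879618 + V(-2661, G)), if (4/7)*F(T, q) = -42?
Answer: 1/7779952 ≈ 1.2854e-7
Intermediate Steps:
F(T, q) = -147/2 (F(T, q) = (7/4)*(-42) = -147/2)
G = -147/2 ≈ -73.500
V(N, z) = 1356*z
1/(7879618 + V(-2661, G)) = 1/(7879618 + 1356*(-147/2)) = 1/(7879618 - 99666) = 1/7779952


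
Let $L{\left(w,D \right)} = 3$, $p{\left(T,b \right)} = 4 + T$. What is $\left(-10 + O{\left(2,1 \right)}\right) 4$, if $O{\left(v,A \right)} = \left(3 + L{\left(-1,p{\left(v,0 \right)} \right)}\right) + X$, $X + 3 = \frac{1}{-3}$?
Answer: $- \frac{88}{3} \approx -29.333$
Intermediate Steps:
$X = - \frac{10}{3}$ ($X = -3 + \frac{1}{-3} = -3 - \frac{1}{3} = - \frac{10}{3} \approx -3.3333$)
$O{\left(v,A \right)} = \frac{8}{3}$ ($O{\left(v,A \right)} = \left(3 + 3\right) - \frac{10}{3} = 6 - \frac{10}{3} = \frac{8}{3}$)
$\left(-10 + O{\left(2,1 \right)}\right) 4 = \left(-10 + \frac{8}{3}\right) 4 = \left(- \frac{22}{3}\right) 4 = - \frac{88}{3}$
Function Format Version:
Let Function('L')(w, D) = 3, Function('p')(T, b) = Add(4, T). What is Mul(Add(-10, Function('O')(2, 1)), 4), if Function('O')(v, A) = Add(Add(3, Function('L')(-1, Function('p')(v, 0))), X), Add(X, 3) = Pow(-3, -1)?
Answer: Rational(-88, 3) ≈ -29.333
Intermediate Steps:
X = Rational(-10, 3) (X = Add(-3, Pow(-3, -1)) = Add(-3, Rational(-1, 3)) = Rational(-10, 3) ≈ -3.3333)
Function('O')(v, A) = Rational(8, 3) (Function('O')(v, A) = Add(Add(3, 3), Rational(-10, 3)) = Add(6, Rational(-10, 3)) = Rational(8, 3))
Mul(Add(-10, Function('O')(2, 1)), 4) = Mul(Add(-10, Rational(8, 3)), 4) = Mul(Rational(-22, 3), 4) = Rational(-88, 3)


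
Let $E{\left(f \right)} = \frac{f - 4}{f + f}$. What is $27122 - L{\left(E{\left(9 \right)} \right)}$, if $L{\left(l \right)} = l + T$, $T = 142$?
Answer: $\frac{485635}{18} \approx 26980.0$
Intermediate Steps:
$E{\left(f \right)} = \frac{-4 + f}{2 f}$
$L{\left(l \right)} = 142 + l$ ($L{\left(l \right)} = l + 142 = 142 + l$)
$27122 - L{\left(E{\left(9 \right)} \right)} = 27122 - \left(142 + \frac{-4 + 9}{2 \cdot 9}\right) = 27122 - \left(142 + \frac{1}{2} \cdot \frac{1}{9} \cdot 5\right) = 27122 - \left(142 + \frac{5}{18}\right) = 27122 - \frac{2561}{18} = \frac{485635}{18}$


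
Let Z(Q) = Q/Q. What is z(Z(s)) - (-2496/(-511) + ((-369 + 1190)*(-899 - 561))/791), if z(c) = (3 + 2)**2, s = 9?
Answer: 88663707/57743 ≈ 1535.5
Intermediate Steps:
Z(Q) = 1
z(c) = 25 (z(c) = 5**2 = 25)
z(Z(s)) - (-2496/(-511) + ((-369 + 1190)*(-899 - 561))/791) = 25 - (-2496/(-511) + ((-369 + 1190)*(-899 - 561))/791) = 25 - (-2496*(-1/511) + (821*(-1460))*(1/791)) = 25 - (2496/511 - 1198660*1/791) = 25 - (2496/511 - 1198660/791) = 25 - 1*(-87220132/57743) = 25 + 87220132/57743 = 88663707/57743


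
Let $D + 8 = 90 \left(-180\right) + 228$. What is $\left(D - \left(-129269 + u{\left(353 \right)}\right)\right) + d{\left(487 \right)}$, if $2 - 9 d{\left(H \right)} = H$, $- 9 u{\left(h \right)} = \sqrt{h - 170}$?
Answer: $\frac{1019116}{9} + \frac{\sqrt{183}}{9} \approx 1.1324 \cdot 10^{5}$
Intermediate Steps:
$u{\left(h \right)} = - \frac{\sqrt{-170 + h}}{9}$ ($u{\left(h \right)} = - \frac{\sqrt{h - 170}}{9} = - \frac{\sqrt{-170 + h}}{9}$)
$d{\left(H \right)} = \frac{2}{9} - \frac{H}{9}$
$D = -15980$ ($D = -8 + \left(90 \left(-180\right) + 228\right) = -8 + \left(-16200 + 228\right) = -8 - 15972 = -15980$)
$\left(D - \left(-129269 + u{\left(353 \right)}\right)\right) + d{\left(487 \right)} = \left(-15980 + \left(129269 - - \frac{\sqrt{-170 + 353}}{9}\right)\right) + \left(\frac{2}{9} - \frac{487}{9}\right) = \left(-15980 + \left(129269 - - \frac{\sqrt{183}}{9}\right)\right) + \left(\frac{2}{9} - \frac{487}{9}\right) = \left(-15980 + \left(129269 + \frac{\sqrt{183}}{9}\right)\right) - \frac{485}{9} = \left(113289 + \frac{\sqrt{183}}{9}\right) - \frac{485}{9} = \frac{1019116}{9} + \frac{\sqrt{183}}{9}$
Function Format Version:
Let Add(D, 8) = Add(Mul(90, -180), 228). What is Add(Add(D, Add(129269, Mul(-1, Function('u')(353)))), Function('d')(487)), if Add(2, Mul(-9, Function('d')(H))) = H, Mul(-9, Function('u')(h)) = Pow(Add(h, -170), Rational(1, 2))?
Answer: Add(Rational(1019116, 9), Mul(Rational(1, 9), Pow(183, Rational(1, 2)))) ≈ 1.1324e+5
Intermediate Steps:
Function('u')(h) = Mul(Rational(-1, 9), Pow(Add(-170, h), Rational(1, 2))) (Function('u')(h) = Mul(Rational(-1, 9), Pow(Add(h, -170), Rational(1, 2))) = Mul(Rational(-1, 9), Pow(Add(-170, h), Rational(1, 2))))
Function('d')(H) = Add(Rational(2, 9), Mul(Rational(-1, 9), H))
D = -15980 (D = Add(-8, Add(Mul(90, -180), 228)) = Add(-8, Add(-16200, 228)) = Add(-8, -15972) = -15980)
Add(Add(D, Add(129269, Mul(-1, Function('u')(353)))), Function('d')(487)) = Add(Add(-15980, Add(129269, Mul(-1, Mul(Rational(-1, 9), Pow(Add(-170, 353), Rational(1, 2)))))), Add(Rational(2, 9), Mul(Rational(-1, 9), 487))) = Add(Add(-15980, Add(129269, Mul(-1, Mul(Rational(-1, 9), Pow(183, Rational(1, 2)))))), Add(Rational(2, 9), Rational(-487, 9))) = Add(Add(-15980, Add(129269, Mul(Rational(1, 9), Pow(183, Rational(1, 2))))), Rational(-485, 9)) = Add(Add(113289, Mul(Rational(1, 9), Pow(183, Rational(1, 2)))), Rational(-485, 9)) = Add(Rational(1019116, 9), Mul(Rational(1, 9), Pow(183, Rational(1, 2))))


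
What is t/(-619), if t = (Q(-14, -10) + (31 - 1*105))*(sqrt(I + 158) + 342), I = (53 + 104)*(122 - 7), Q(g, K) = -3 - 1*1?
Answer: 26676/619 + 78*sqrt(18213)/619 ≈ 60.101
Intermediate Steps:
Q(g, K) = -4 (Q(g, K) = -3 - 1 = -4)
I = 18055 (I = 157*115 = 18055)
t = -26676 - 78*sqrt(18213) (t = (-4 + (31 - 1*105))*(sqrt(18055 + 158) + 342) = (-4 + (31 - 105))*(sqrt(18213) + 342) = (-4 - 74)*(342 + sqrt(18213)) = -78*(342 + sqrt(18213)) = -26676 - 78*sqrt(18213) ≈ -37203.)
t/(-619) = (-26676 - 78*sqrt(18213))/(-619) = (-26676 - 78*sqrt(18213))*(-1/619) = 26676/619 + 78*sqrt(18213)/619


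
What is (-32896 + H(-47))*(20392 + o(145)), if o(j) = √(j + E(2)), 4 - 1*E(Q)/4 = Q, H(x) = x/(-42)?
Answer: -14086640660/21 - 1381585*√17/14 ≈ -6.7120e+8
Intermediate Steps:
H(x) = -x/42 (H(x) = x*(-1/42) = -x/42)
E(Q) = 16 - 4*Q
o(j) = √(8 + j) (o(j) = √(j + (16 - 4*2)) = √(j + (16 - 8)) = √(j + 8) = √(8 + j))
(-32896 + H(-47))*(20392 + o(145)) = (-32896 - 1/42*(-47))*(20392 + √(8 + 145)) = (-32896 + 47/42)*(20392 + √153) = -1381585*(20392 + 3*√17)/42 = -14086640660/21 - 1381585*√17/14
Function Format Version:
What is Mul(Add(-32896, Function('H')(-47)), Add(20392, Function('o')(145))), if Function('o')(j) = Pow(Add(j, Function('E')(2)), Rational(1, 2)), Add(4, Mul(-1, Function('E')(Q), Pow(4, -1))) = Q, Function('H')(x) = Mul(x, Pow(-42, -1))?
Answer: Add(Rational(-14086640660, 21), Mul(Rational(-1381585, 14), Pow(17, Rational(1, 2)))) ≈ -6.7120e+8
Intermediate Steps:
Function('H')(x) = Mul(Rational(-1, 42), x) (Function('H')(x) = Mul(x, Rational(-1, 42)) = Mul(Rational(-1, 42), x))
Function('E')(Q) = Add(16, Mul(-4, Q))
Function('o')(j) = Pow(Add(8, j), Rational(1, 2)) (Function('o')(j) = Pow(Add(j, Add(16, Mul(-4, 2))), Rational(1, 2)) = Pow(Add(j, Add(16, -8)), Rational(1, 2)) = Pow(Add(j, 8), Rational(1, 2)) = Pow(Add(8, j), Rational(1, 2)))
Mul(Add(-32896, Function('H')(-47)), Add(20392, Function('o')(145))) = Mul(Add(-32896, Mul(Rational(-1, 42), -47)), Add(20392, Pow(Add(8, 145), Rational(1, 2)))) = Mul(Add(-32896, Rational(47, 42)), Add(20392, Pow(153, Rational(1, 2)))) = Mul(Rational(-1381585, 42), Add(20392, Mul(3, Pow(17, Rational(1, 2))))) = Add(Rational(-14086640660, 21), Mul(Rational(-1381585, 14), Pow(17, Rational(1, 2))))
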